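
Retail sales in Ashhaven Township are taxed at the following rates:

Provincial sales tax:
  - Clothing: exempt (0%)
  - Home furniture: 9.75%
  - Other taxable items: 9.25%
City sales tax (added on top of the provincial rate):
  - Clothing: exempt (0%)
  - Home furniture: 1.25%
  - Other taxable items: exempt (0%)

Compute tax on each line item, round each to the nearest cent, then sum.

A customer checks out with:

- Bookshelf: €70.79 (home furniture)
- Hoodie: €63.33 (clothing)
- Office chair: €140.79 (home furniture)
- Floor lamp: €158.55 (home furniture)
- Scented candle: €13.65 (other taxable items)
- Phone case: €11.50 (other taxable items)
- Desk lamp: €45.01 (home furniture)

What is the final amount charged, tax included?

Bookshelf €70.79: home furniture → 9.75% + 1.25% city = 11% → €7.79
Hoodie €63.33: clothing → 0% + 0% city = 0% → €0.00
Office chair €140.79: home furniture → 9.75% + 1.25% city = 11% → €15.49
Floor lamp €158.55: home furniture → 9.75% + 1.25% city = 11% → €17.44
Scented candle €13.65: other taxable items → 9.25% + 0% city = 9.25% → €1.26
Phone case €11.50: other taxable items → 9.25% + 0% city = 9.25% → €1.06
Desk lamp €45.01: home furniture → 9.75% + 1.25% city = 11% → €4.95
Subtotal = €503.62; tax = €47.99; total due = €551.61

€551.61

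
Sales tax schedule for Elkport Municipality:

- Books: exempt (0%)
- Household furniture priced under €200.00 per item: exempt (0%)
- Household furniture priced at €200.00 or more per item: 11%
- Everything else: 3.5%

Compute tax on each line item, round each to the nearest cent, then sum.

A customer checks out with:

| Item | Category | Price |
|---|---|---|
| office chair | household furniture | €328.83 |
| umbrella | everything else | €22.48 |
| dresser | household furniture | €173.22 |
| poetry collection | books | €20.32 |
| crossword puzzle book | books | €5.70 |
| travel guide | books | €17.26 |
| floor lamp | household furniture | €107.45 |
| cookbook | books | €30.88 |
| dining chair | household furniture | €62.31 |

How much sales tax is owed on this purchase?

Office chair €328.83: household furniture, €200.00 or more → 11% → €36.17
Umbrella €22.48: everything else → 3.5% → €0.79
Dresser €173.22: household furniture, under €200.00 → 0% → €0.00
Poetry collection €20.32: books → 0% → €0.00
Crossword puzzle book €5.70: books → 0% → €0.00
Travel guide €17.26: books → 0% → €0.00
Floor lamp €107.45: household furniture, under €200.00 → 0% → €0.00
Cookbook €30.88: books → 0% → €0.00
Dining chair €62.31: household furniture, under €200.00 → 0% → €0.00
Total tax = €36.17 + €0.79 = €36.96

€36.96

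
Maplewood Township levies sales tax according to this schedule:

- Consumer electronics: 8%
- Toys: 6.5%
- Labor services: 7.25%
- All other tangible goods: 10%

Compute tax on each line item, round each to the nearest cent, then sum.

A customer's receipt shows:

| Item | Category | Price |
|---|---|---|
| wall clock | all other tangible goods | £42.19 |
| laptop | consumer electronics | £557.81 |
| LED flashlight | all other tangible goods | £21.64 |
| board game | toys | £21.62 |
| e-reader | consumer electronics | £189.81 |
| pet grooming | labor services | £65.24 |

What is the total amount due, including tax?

£970.63

Wall clock £42.19: all other tangible goods → 10% → £4.22
Laptop £557.81: consumer electronics → 8% → £44.62
LED flashlight £21.64: all other tangible goods → 10% → £2.16
Board game £21.62: toys → 6.5% → £1.41
E-reader £189.81: consumer electronics → 8% → £15.18
Pet grooming £65.24: labor services → 7.25% → £4.73
Subtotal = £898.31; tax = £72.32; total due = £970.63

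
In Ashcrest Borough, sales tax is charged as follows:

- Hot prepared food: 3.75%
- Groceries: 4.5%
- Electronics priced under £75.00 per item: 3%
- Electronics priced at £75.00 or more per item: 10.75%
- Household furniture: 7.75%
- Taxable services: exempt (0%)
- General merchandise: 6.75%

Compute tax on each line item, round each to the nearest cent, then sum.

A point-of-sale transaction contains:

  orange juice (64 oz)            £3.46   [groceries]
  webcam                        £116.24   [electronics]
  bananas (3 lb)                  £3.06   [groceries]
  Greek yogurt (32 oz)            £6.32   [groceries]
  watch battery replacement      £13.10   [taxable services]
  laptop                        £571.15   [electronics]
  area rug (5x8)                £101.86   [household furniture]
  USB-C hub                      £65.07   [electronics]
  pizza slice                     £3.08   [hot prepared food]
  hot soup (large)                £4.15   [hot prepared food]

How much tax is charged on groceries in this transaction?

Orange juice (64 oz) £3.46: groceries → 4.5% → £0.16
Bananas (3 lb) £3.06: groceries → 4.5% → £0.14
Greek yogurt (32 oz) £6.32: groceries → 4.5% → £0.28
Tax on groceries = £0.16 + £0.14 + £0.28 = £0.58

£0.58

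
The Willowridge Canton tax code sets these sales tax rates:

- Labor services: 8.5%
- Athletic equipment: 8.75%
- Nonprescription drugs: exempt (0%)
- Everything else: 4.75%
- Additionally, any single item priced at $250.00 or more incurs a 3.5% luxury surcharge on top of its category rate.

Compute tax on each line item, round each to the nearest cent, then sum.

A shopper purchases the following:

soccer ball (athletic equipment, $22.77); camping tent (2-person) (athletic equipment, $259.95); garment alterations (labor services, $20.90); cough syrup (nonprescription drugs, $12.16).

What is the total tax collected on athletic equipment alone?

Soccer ball $22.77: athletic equipment → 8.75% → $1.99
Camping tent (2-person) $259.95: athletic equipment → 8.75% + 3.5% surcharge = 12.25% → $31.84
Tax on athletic equipment = $1.99 + $31.84 = $33.83

$33.83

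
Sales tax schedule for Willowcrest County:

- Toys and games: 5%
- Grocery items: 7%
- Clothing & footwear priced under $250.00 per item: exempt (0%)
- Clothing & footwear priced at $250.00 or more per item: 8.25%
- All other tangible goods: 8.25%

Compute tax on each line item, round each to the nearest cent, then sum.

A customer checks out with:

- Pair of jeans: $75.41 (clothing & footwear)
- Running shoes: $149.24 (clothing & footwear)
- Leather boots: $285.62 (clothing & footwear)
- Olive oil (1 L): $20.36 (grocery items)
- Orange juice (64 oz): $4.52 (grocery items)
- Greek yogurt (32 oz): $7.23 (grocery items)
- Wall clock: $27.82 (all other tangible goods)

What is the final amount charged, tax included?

$598.32

Pair of jeans $75.41: clothing & footwear, under $250.00 → 0% → $0.00
Running shoes $149.24: clothing & footwear, under $250.00 → 0% → $0.00
Leather boots $285.62: clothing & footwear, $250.00 or more → 8.25% → $23.56
Olive oil (1 L) $20.36: grocery items → 7% → $1.43
Orange juice (64 oz) $4.52: grocery items → 7% → $0.32
Greek yogurt (32 oz) $7.23: grocery items → 7% → $0.51
Wall clock $27.82: all other tangible goods → 8.25% → $2.30
Subtotal = $570.20; tax = $28.12; total due = $598.32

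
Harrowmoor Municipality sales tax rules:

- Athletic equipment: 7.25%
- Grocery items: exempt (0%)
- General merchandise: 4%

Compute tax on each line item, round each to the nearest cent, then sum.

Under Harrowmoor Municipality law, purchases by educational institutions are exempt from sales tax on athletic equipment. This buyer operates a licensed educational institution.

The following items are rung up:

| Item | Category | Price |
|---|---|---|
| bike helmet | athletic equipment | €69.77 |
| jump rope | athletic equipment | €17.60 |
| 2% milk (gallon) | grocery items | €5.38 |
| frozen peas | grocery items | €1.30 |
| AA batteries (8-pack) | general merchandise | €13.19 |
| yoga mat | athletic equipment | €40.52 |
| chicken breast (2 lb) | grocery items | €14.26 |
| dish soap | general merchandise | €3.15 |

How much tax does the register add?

€0.66

Bike helmet €69.77: athletic equipment, buyer-exempt → 0% → €0.00
Jump rope €17.60: athletic equipment, buyer-exempt → 0% → €0.00
2% milk (gallon) €5.38: grocery items → 0% → €0.00
Frozen peas €1.30: grocery items → 0% → €0.00
AA batteries (8-pack) €13.19: general merchandise → 4% → €0.53
Yoga mat €40.52: athletic equipment, buyer-exempt → 0% → €0.00
Chicken breast (2 lb) €14.26: grocery items → 0% → €0.00
Dish soap €3.15: general merchandise → 4% → €0.13
Total tax = €0.53 + €0.13 = €0.66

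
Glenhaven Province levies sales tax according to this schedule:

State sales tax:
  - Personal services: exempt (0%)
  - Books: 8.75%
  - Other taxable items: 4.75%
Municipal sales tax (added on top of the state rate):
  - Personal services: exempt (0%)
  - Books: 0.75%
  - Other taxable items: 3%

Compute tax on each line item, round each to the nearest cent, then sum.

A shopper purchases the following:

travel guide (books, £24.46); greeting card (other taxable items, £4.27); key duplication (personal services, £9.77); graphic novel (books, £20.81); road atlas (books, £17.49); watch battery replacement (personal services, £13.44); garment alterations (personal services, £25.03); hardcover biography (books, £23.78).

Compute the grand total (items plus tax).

£147.60

Travel guide £24.46: books → 8.75% + 0.75% municipal = 9.5% → £2.32
Greeting card £4.27: other taxable items → 4.75% + 3% municipal = 7.75% → £0.33
Key duplication £9.77: personal services → 0% + 0% municipal = 0% → £0.00
Graphic novel £20.81: books → 8.75% + 0.75% municipal = 9.5% → £1.98
Road atlas £17.49: books → 8.75% + 0.75% municipal = 9.5% → £1.66
Watch battery replacement £13.44: personal services → 0% + 0% municipal = 0% → £0.00
Garment alterations £25.03: personal services → 0% + 0% municipal = 0% → £0.00
Hardcover biography £23.78: books → 8.75% + 0.75% municipal = 9.5% → £2.26
Subtotal = £139.05; tax = £8.55; total due = £147.60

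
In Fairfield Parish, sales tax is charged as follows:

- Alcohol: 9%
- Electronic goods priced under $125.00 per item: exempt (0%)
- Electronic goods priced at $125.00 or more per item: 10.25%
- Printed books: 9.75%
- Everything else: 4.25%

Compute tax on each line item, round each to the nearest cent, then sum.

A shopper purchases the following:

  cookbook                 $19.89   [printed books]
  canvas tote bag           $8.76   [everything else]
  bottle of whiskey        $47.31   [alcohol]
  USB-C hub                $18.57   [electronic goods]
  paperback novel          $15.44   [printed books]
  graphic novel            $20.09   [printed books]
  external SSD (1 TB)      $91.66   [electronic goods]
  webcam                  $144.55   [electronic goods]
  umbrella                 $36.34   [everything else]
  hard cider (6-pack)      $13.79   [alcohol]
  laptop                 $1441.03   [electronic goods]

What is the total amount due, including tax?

Cookbook $19.89: printed books → 9.75% → $1.94
Canvas tote bag $8.76: everything else → 4.25% → $0.37
Bottle of whiskey $47.31: alcohol → 9% → $4.26
USB-C hub $18.57: electronic goods, under $125.00 → 0% → $0.00
Paperback novel $15.44: printed books → 9.75% → $1.51
Graphic novel $20.09: printed books → 9.75% → $1.96
External SSD (1 TB) $91.66: electronic goods, under $125.00 → 0% → $0.00
Webcam $144.55: electronic goods, $125.00 or more → 10.25% → $14.82
Umbrella $36.34: everything else → 4.25% → $1.54
Hard cider (6-pack) $13.79: alcohol → 9% → $1.24
Laptop $1441.03: electronic goods, $125.00 or more → 10.25% → $147.71
Subtotal = $1857.43; tax = $175.35; total due = $2032.78

$2032.78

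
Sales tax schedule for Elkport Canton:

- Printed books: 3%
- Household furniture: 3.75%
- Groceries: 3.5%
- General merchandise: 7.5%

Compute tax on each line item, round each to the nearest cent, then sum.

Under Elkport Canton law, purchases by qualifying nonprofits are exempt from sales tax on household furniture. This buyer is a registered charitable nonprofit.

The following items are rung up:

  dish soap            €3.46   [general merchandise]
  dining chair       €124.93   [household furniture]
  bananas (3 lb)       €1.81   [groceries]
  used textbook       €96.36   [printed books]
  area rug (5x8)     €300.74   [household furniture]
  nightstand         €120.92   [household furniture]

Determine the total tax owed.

Dish soap €3.46: general merchandise → 7.5% → €0.26
Dining chair €124.93: household furniture, buyer-exempt → 0% → €0.00
Bananas (3 lb) €1.81: groceries → 3.5% → €0.06
Used textbook €96.36: printed books → 3% → €2.89
Area rug (5x8) €300.74: household furniture, buyer-exempt → 0% → €0.00
Nightstand €120.92: household furniture, buyer-exempt → 0% → €0.00
Total tax = €0.26 + €0.06 + €2.89 = €3.21

€3.21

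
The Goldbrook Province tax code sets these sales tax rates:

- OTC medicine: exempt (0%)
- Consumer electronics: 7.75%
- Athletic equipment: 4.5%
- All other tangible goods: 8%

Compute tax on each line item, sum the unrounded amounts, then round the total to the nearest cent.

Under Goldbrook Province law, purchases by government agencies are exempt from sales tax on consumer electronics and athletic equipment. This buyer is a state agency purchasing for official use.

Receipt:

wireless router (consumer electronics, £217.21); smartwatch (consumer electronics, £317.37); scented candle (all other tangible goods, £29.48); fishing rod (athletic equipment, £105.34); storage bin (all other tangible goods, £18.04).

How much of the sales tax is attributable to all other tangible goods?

£3.80

Scented candle £29.48: all other tangible goods → 8% → £2.3584
Storage bin £18.04: all other tangible goods → 8% → £1.4432
Tax on all other tangible goods: unrounded sum = £3.8016 → £3.80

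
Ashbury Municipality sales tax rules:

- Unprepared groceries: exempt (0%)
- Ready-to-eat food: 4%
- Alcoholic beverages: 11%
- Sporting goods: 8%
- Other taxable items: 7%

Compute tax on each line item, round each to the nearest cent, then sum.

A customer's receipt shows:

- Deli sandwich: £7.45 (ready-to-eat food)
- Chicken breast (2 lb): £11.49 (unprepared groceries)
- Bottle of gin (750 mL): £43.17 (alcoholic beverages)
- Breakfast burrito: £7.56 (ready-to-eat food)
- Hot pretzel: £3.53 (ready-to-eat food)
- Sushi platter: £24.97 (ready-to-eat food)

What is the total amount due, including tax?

Deli sandwich £7.45: ready-to-eat food → 4% → £0.30
Chicken breast (2 lb) £11.49: unprepared groceries → 0% → £0.00
Bottle of gin (750 mL) £43.17: alcoholic beverages → 11% → £4.75
Breakfast burrito £7.56: ready-to-eat food → 4% → £0.30
Hot pretzel £3.53: ready-to-eat food → 4% → £0.14
Sushi platter £24.97: ready-to-eat food → 4% → £1.00
Subtotal = £98.17; tax = £6.49; total due = £104.66

£104.66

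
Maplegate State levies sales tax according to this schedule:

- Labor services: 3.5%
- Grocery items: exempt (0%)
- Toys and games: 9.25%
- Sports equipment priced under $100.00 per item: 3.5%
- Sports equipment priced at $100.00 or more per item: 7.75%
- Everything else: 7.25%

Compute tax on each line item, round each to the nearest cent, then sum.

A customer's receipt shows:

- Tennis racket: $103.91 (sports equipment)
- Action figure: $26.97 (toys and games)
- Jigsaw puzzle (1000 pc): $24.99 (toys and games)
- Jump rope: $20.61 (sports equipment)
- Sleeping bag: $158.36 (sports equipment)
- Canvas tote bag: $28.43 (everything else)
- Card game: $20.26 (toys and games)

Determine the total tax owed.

Tennis racket $103.91: sports equipment, $100.00 or more → 7.75% → $8.05
Action figure $26.97: toys and games → 9.25% → $2.49
Jigsaw puzzle (1000 pc) $24.99: toys and games → 9.25% → $2.31
Jump rope $20.61: sports equipment, under $100.00 → 3.5% → $0.72
Sleeping bag $158.36: sports equipment, $100.00 or more → 7.75% → $12.27
Canvas tote bag $28.43: everything else → 7.25% → $2.06
Card game $20.26: toys and games → 9.25% → $1.87
Total tax = $8.05 + $2.49 + $2.31 + $0.72 + $12.27 + $2.06 + $1.87 = $29.77

$29.77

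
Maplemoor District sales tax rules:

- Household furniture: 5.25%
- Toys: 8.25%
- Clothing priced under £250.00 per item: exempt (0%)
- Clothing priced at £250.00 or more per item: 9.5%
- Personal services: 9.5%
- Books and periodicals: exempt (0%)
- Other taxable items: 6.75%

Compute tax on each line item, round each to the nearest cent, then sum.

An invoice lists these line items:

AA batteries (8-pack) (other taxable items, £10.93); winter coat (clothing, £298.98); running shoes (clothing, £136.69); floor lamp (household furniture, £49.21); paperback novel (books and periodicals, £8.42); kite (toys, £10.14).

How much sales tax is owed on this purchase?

£32.56

AA batteries (8-pack) £10.93: other taxable items → 6.75% → £0.74
Winter coat £298.98: clothing, £250.00 or more → 9.5% → £28.40
Running shoes £136.69: clothing, under £250.00 → 0% → £0.00
Floor lamp £49.21: household furniture → 5.25% → £2.58
Paperback novel £8.42: books and periodicals → 0% → £0.00
Kite £10.14: toys → 8.25% → £0.84
Total tax = £0.74 + £28.40 + £2.58 + £0.84 = £32.56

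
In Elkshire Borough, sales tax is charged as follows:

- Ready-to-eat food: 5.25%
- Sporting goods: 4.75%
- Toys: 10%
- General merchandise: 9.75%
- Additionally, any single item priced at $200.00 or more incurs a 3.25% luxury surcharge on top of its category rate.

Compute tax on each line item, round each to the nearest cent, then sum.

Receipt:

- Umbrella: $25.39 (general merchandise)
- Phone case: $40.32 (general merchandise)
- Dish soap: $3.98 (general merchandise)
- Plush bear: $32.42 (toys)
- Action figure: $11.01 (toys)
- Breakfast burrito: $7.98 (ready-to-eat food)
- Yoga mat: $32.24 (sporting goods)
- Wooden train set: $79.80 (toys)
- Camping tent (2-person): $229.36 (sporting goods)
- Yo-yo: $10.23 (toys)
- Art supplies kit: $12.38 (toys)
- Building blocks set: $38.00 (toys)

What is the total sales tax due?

$45.48

Umbrella $25.39: general merchandise → 9.75% → $2.48
Phone case $40.32: general merchandise → 9.75% → $3.93
Dish soap $3.98: general merchandise → 9.75% → $0.39
Plush bear $32.42: toys → 10% → $3.24
Action figure $11.01: toys → 10% → $1.10
Breakfast burrito $7.98: ready-to-eat food → 5.25% → $0.42
Yoga mat $32.24: sporting goods → 4.75% → $1.53
Wooden train set $79.80: toys → 10% → $7.98
Camping tent (2-person) $229.36: sporting goods → 4.75% + 3.25% surcharge = 8% → $18.35
Yo-yo $10.23: toys → 10% → $1.02
Art supplies kit $12.38: toys → 10% → $1.24
Building blocks set $38.00: toys → 10% → $3.80
Total tax = $2.48 + $3.93 + $0.39 + $3.24 + $1.10 + $0.42 + $1.53 + $7.98 + $18.35 + $1.02 + $1.24 + $3.80 = $45.48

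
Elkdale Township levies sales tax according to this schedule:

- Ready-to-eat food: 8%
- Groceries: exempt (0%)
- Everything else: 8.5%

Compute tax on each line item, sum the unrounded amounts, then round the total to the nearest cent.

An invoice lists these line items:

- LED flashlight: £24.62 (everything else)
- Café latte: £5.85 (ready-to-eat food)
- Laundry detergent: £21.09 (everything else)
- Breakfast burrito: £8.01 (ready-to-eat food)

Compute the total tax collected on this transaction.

£4.99

LED flashlight £24.62: everything else → 8.5% → £2.0927
Café latte £5.85: ready-to-eat food → 8% → £0.468
Laundry detergent £21.09: everything else → 8.5% → £1.79265
Breakfast burrito £8.01: ready-to-eat food → 8% → £0.6408
Unrounded tax sum = £4.99415 → £4.99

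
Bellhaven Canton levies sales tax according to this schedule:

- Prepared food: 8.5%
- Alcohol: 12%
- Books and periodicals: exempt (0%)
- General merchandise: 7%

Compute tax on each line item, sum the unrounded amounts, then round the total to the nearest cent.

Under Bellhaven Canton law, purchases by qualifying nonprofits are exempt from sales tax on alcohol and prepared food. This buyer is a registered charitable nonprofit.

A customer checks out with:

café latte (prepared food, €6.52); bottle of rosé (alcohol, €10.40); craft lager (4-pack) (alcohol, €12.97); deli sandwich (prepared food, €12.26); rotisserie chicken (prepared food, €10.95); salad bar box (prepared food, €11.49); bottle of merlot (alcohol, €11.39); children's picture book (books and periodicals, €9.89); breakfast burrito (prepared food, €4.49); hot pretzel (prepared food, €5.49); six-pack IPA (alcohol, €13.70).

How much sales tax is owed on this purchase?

€0.00

Café latte €6.52: prepared food, buyer-exempt → 0% → €0.00
Bottle of rosé €10.40: alcohol, buyer-exempt → 0% → €0.00
Craft lager (4-pack) €12.97: alcohol, buyer-exempt → 0% → €0.00
Deli sandwich €12.26: prepared food, buyer-exempt → 0% → €0.00
Rotisserie chicken €10.95: prepared food, buyer-exempt → 0% → €0.00
Salad bar box €11.49: prepared food, buyer-exempt → 0% → €0.00
Bottle of merlot €11.39: alcohol, buyer-exempt → 0% → €0.00
Children's picture book €9.89: books and periodicals → 0% → €0.00
Breakfast burrito €4.49: prepared food, buyer-exempt → 0% → €0.00
Hot pretzel €5.49: prepared food, buyer-exempt → 0% → €0.00
Six-pack IPA €13.70: alcohol, buyer-exempt → 0% → €0.00
Unrounded tax sum = €0.00 → €0.00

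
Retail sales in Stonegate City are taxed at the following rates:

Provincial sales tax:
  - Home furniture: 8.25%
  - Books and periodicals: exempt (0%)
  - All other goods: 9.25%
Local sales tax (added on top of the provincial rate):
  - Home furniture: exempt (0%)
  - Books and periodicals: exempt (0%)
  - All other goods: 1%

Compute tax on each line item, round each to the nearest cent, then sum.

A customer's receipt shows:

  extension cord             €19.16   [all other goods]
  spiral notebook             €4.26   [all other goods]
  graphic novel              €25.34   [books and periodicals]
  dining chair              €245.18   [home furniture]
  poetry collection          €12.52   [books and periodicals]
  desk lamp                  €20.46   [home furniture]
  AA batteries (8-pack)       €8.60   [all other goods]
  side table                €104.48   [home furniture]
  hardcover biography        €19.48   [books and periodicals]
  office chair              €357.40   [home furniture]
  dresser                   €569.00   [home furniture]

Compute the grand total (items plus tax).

€1496.13

Extension cord €19.16: all other goods → 9.25% + 1% local = 10.25% → €1.96
Spiral notebook €4.26: all other goods → 9.25% + 1% local = 10.25% → €0.44
Graphic novel €25.34: books and periodicals → 0% + 0% local = 0% → €0.00
Dining chair €245.18: home furniture → 8.25% + 0% local = 8.25% → €20.23
Poetry collection €12.52: books and periodicals → 0% + 0% local = 0% → €0.00
Desk lamp €20.46: home furniture → 8.25% + 0% local = 8.25% → €1.69
AA batteries (8-pack) €8.60: all other goods → 9.25% + 1% local = 10.25% → €0.88
Side table €104.48: home furniture → 8.25% + 0% local = 8.25% → €8.62
Hardcover biography €19.48: books and periodicals → 0% + 0% local = 0% → €0.00
Office chair €357.40: home furniture → 8.25% + 0% local = 8.25% → €29.49
Dresser €569.00: home furniture → 8.25% + 0% local = 8.25% → €46.94
Subtotal = €1385.88; tax = €110.25; total due = €1496.13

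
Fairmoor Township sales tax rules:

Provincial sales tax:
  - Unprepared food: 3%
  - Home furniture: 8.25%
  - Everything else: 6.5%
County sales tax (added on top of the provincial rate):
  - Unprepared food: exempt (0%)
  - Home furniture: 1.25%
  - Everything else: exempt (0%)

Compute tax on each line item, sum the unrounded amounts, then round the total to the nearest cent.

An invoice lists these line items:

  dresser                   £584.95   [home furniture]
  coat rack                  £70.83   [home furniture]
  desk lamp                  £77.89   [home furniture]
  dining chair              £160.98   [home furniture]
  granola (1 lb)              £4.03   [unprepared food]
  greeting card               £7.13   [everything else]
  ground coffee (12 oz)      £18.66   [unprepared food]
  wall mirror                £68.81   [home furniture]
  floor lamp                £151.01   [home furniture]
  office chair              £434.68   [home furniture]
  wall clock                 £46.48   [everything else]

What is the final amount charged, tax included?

£1776.78

Dresser £584.95: home furniture → 8.25% + 1.25% county = 9.5% → £55.57025
Coat rack £70.83: home furniture → 8.25% + 1.25% county = 9.5% → £6.72885
Desk lamp £77.89: home furniture → 8.25% + 1.25% county = 9.5% → £7.39955
Dining chair £160.98: home furniture → 8.25% + 1.25% county = 9.5% → £15.2931
Granola (1 lb) £4.03: unprepared food → 3% + 0% county = 3% → £0.1209
Greeting card £7.13: everything else → 6.5% + 0% county = 6.5% → £0.46345
Ground coffee (12 oz) £18.66: unprepared food → 3% + 0% county = 3% → £0.5598
Wall mirror £68.81: home furniture → 8.25% + 1.25% county = 9.5% → £6.53695
Floor lamp £151.01: home furniture → 8.25% + 1.25% county = 9.5% → £14.34595
Office chair £434.68: home furniture → 8.25% + 1.25% county = 9.5% → £41.2946
Wall clock £46.48: everything else → 6.5% + 0% county = 6.5% → £3.0212
Subtotal = £1625.45; unrounded tax = £151.3346 → £151.33; total due = £1776.78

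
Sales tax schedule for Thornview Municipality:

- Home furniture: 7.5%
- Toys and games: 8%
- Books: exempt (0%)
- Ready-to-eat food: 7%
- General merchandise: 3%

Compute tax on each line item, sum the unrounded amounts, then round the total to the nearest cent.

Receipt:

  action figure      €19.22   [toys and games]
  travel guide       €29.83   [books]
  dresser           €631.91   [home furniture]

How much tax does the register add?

Action figure €19.22: toys and games → 8% → €1.5376
Travel guide €29.83: books → 0% → €0.00
Dresser €631.91: home furniture → 7.5% → €47.39325
Unrounded tax sum = €48.93085 → €48.93

€48.93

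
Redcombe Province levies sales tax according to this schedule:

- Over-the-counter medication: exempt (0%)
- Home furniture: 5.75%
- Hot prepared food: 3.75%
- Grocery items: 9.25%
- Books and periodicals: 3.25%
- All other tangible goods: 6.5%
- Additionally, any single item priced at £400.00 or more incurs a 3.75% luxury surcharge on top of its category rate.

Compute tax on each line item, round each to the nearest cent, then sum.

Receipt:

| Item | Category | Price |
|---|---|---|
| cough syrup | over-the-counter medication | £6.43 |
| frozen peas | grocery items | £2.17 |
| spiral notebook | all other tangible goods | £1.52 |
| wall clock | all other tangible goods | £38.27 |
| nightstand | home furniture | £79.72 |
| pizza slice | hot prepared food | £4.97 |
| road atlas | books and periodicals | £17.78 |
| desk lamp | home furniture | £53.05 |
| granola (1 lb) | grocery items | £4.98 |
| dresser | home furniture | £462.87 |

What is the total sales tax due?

Cough syrup £6.43: over-the-counter medication → 0% → £0.00
Frozen peas £2.17: grocery items → 9.25% → £0.20
Spiral notebook £1.52: all other tangible goods → 6.5% → £0.10
Wall clock £38.27: all other tangible goods → 6.5% → £2.49
Nightstand £79.72: home furniture → 5.75% → £4.58
Pizza slice £4.97: hot prepared food → 3.75% → £0.19
Road atlas £17.78: books and periodicals → 3.25% → £0.58
Desk lamp £53.05: home furniture → 5.75% → £3.05
Granola (1 lb) £4.98: grocery items → 9.25% → £0.46
Dresser £462.87: home furniture → 5.75% + 3.75% surcharge = 9.5% → £43.97
Total tax = £0.20 + £0.10 + £2.49 + £4.58 + £0.19 + £0.58 + £3.05 + £0.46 + £43.97 = £55.62

£55.62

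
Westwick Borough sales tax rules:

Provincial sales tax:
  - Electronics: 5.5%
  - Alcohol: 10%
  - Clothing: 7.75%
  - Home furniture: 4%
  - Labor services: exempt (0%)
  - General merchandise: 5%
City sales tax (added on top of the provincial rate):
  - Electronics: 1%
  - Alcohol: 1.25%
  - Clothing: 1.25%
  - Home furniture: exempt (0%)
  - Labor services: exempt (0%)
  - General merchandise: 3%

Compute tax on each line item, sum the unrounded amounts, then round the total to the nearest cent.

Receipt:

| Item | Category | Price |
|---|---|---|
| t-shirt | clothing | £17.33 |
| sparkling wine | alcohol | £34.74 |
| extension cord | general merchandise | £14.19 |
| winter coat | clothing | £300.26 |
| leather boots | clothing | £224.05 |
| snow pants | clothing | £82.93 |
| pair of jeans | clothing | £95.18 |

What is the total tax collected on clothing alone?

£64.78

T-shirt £17.33: clothing → 7.75% + 1.25% city = 9% → £1.5597
Winter coat £300.26: clothing → 7.75% + 1.25% city = 9% → £27.0234
Leather boots £224.05: clothing → 7.75% + 1.25% city = 9% → £20.1645
Snow pants £82.93: clothing → 7.75% + 1.25% city = 9% → £7.4637
Pair of jeans £95.18: clothing → 7.75% + 1.25% city = 9% → £8.5662
Tax on clothing: unrounded sum = £64.7775 → £64.78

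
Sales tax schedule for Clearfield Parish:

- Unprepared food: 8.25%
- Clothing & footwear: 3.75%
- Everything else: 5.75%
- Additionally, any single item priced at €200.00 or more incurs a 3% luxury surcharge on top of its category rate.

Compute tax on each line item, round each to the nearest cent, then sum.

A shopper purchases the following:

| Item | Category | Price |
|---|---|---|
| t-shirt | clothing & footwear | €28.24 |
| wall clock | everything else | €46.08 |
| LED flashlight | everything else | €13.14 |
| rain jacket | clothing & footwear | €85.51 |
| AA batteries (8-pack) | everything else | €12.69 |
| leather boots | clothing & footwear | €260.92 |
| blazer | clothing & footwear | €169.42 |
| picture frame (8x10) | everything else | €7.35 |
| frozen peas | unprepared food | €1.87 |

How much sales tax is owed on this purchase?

€32.94

T-shirt €28.24: clothing & footwear → 3.75% → €1.06
Wall clock €46.08: everything else → 5.75% → €2.65
LED flashlight €13.14: everything else → 5.75% → €0.76
Rain jacket €85.51: clothing & footwear → 3.75% → €3.21
AA batteries (8-pack) €12.69: everything else → 5.75% → €0.73
Leather boots €260.92: clothing & footwear → 3.75% + 3% surcharge = 6.75% → €17.61
Blazer €169.42: clothing & footwear → 3.75% → €6.35
Picture frame (8x10) €7.35: everything else → 5.75% → €0.42
Frozen peas €1.87: unprepared food → 8.25% → €0.15
Total tax = €1.06 + €2.65 + €0.76 + €3.21 + €0.73 + €17.61 + €6.35 + €0.42 + €0.15 = €32.94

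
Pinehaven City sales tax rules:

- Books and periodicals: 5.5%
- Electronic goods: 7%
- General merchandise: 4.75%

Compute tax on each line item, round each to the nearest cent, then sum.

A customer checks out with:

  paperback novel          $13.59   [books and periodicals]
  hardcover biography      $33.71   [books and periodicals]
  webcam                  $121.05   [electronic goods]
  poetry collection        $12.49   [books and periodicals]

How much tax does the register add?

$11.76

Paperback novel $13.59: books and periodicals → 5.5% → $0.75
Hardcover biography $33.71: books and periodicals → 5.5% → $1.85
Webcam $121.05: electronic goods → 7% → $8.47
Poetry collection $12.49: books and periodicals → 5.5% → $0.69
Total tax = $0.75 + $1.85 + $8.47 + $0.69 = $11.76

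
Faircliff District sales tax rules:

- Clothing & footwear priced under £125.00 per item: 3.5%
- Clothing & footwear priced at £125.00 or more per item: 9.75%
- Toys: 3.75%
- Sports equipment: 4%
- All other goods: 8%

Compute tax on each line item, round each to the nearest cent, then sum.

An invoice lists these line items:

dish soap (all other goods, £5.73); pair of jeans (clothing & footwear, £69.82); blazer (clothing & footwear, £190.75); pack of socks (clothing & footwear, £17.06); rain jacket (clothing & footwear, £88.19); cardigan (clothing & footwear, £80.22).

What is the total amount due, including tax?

£479.77

Dish soap £5.73: all other goods → 8% → £0.46
Pair of jeans £69.82: clothing & footwear, under £125.00 → 3.5% → £2.44
Blazer £190.75: clothing & footwear, £125.00 or more → 9.75% → £18.60
Pack of socks £17.06: clothing & footwear, under £125.00 → 3.5% → £0.60
Rain jacket £88.19: clothing & footwear, under £125.00 → 3.5% → £3.09
Cardigan £80.22: clothing & footwear, under £125.00 → 3.5% → £2.81
Subtotal = £451.77; tax = £28.00; total due = £479.77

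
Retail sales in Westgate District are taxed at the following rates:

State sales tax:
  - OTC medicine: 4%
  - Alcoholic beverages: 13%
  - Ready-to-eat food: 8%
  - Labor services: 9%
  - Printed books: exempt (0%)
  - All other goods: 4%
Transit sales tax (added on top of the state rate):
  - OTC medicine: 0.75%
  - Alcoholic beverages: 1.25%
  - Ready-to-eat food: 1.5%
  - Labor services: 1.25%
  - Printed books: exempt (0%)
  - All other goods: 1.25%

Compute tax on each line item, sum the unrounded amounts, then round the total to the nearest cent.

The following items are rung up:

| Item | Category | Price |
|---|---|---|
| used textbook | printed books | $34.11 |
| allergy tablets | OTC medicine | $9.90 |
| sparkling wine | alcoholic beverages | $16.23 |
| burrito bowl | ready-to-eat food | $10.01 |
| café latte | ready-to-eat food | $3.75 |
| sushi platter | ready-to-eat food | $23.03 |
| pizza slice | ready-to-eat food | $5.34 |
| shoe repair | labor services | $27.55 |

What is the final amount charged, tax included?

$139.53

Used textbook $34.11: printed books → 0% + 0% transit = 0% → $0.00
Allergy tablets $9.90: OTC medicine → 4% + 0.75% transit = 4.75% → $0.47025
Sparkling wine $16.23: alcoholic beverages → 13% + 1.25% transit = 14.25% → $2.312775
Burrito bowl $10.01: ready-to-eat food → 8% + 1.5% transit = 9.5% → $0.95095
Café latte $3.75: ready-to-eat food → 8% + 1.5% transit = 9.5% → $0.35625
Sushi platter $23.03: ready-to-eat food → 8% + 1.5% transit = 9.5% → $2.18785
Pizza slice $5.34: ready-to-eat food → 8% + 1.5% transit = 9.5% → $0.5073
Shoe repair $27.55: labor services → 9% + 1.25% transit = 10.25% → $2.823875
Subtotal = $129.92; unrounded tax = $9.60925 → $9.61; total due = $139.53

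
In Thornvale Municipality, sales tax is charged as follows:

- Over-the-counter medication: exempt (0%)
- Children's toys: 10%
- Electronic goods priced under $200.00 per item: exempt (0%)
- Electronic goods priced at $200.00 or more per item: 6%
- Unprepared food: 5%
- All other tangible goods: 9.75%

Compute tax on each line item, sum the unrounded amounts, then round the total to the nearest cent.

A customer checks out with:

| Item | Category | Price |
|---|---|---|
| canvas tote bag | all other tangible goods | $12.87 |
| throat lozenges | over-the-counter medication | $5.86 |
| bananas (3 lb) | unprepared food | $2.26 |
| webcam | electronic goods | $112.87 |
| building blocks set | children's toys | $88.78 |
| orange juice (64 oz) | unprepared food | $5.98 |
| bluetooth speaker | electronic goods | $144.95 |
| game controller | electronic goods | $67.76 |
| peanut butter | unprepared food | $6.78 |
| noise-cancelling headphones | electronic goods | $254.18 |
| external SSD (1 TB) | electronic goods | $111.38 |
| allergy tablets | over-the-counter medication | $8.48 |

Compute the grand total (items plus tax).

Canvas tote bag $12.87: all other tangible goods → 9.75% → $1.254825
Throat lozenges $5.86: over-the-counter medication → 0% → $0.00
Bananas (3 lb) $2.26: unprepared food → 5% → $0.113
Webcam $112.87: electronic goods, under $200.00 → 0% → $0.00
Building blocks set $88.78: children's toys → 10% → $8.878
Orange juice (64 oz) $5.98: unprepared food → 5% → $0.299
Bluetooth speaker $144.95: electronic goods, under $200.00 → 0% → $0.00
Game controller $67.76: electronic goods, under $200.00 → 0% → $0.00
Peanut butter $6.78: unprepared food → 5% → $0.339
Noise-cancelling headphones $254.18: electronic goods, $200.00 or more → 6% → $15.2508
External SSD (1 TB) $111.38: electronic goods, under $200.00 → 0% → $0.00
Allergy tablets $8.48: over-the-counter medication → 0% → $0.00
Subtotal = $822.15; unrounded tax = $26.134625 → $26.13; total due = $848.28

$848.28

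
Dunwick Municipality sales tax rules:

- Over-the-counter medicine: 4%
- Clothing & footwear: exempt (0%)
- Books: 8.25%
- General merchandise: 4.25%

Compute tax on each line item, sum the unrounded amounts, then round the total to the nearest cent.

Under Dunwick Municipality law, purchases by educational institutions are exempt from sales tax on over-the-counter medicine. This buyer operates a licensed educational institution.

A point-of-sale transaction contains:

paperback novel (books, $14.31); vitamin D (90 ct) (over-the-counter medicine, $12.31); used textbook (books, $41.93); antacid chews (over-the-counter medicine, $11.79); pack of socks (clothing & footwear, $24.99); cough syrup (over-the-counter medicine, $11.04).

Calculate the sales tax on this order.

Paperback novel $14.31: books → 8.25% → $1.180575
Vitamin D (90 ct) $12.31: over-the-counter medicine, buyer-exempt → 0% → $0.00
Used textbook $41.93: books → 8.25% → $3.459225
Antacid chews $11.79: over-the-counter medicine, buyer-exempt → 0% → $0.00
Pack of socks $24.99: clothing & footwear → 0% → $0.00
Cough syrup $11.04: over-the-counter medicine, buyer-exempt → 0% → $0.00
Unrounded tax sum = $4.6398 → $4.64

$4.64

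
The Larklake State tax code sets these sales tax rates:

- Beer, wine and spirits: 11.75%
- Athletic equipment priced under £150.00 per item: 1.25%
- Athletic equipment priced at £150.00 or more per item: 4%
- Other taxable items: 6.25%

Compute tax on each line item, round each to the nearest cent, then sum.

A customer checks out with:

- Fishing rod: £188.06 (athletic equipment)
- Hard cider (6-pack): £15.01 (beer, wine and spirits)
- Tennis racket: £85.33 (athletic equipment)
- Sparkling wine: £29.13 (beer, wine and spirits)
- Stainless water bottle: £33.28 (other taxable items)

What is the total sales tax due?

Fishing rod £188.06: athletic equipment, £150.00 or more → 4% → £7.52
Hard cider (6-pack) £15.01: beer, wine and spirits → 11.75% → £1.76
Tennis racket £85.33: athletic equipment, under £150.00 → 1.25% → £1.07
Sparkling wine £29.13: beer, wine and spirits → 11.75% → £3.42
Stainless water bottle £33.28: other taxable items → 6.25% → £2.08
Total tax = £7.52 + £1.76 + £1.07 + £3.42 + £2.08 = £15.85

£15.85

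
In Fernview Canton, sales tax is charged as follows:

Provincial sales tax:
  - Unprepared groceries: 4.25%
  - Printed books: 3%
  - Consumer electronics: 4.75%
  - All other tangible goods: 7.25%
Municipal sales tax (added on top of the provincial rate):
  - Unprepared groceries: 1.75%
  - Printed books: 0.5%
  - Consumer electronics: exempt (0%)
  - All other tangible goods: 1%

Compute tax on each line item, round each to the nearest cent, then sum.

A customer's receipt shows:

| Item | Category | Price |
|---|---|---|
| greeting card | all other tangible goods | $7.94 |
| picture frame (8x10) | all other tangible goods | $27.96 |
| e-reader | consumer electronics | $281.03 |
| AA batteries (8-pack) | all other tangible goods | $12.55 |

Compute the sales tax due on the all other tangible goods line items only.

$4.01

Greeting card $7.94: all other tangible goods → 7.25% + 1% municipal = 8.25% → $0.66
Picture frame (8x10) $27.96: all other tangible goods → 7.25% + 1% municipal = 8.25% → $2.31
AA batteries (8-pack) $12.55: all other tangible goods → 7.25% + 1% municipal = 8.25% → $1.04
Tax on all other tangible goods = $0.66 + $2.31 + $1.04 = $4.01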